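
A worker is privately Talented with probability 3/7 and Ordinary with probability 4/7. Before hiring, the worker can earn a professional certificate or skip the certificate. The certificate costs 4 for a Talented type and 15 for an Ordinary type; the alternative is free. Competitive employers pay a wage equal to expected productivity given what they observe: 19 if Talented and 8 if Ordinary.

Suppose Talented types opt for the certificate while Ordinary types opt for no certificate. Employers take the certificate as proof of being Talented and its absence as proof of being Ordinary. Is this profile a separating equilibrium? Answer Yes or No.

Yes

Under these beliefs, the certificate earns wage 19 and no certificate earns wage 8.
Talented: the certificate nets 19 − 4 = 15; no certificate nets 8. Talented prefers the certificate.
Ordinary: the certificate nets 19 − 15 = 4; no certificate nets 8. Ordinary prefers no certificate.
Neither type deviates, so the separating profile is an equilibrium.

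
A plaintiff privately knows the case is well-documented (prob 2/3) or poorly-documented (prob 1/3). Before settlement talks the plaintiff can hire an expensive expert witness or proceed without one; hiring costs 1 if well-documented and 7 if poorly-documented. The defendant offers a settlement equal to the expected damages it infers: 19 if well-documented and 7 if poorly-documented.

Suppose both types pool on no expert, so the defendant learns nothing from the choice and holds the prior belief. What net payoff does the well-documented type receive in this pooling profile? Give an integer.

Pooled settlement = 2/3·19 + 1/3·7 = 15.
well-documented pays no cost for no expert, so net payoff = 15.

15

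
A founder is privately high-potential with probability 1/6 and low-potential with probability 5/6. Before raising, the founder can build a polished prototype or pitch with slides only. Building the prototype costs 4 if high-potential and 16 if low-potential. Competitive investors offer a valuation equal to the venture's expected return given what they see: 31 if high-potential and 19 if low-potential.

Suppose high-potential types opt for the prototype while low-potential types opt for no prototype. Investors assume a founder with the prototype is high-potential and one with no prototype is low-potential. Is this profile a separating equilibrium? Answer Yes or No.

Yes

Under these beliefs, the prototype earns valuation 31 and no prototype earns valuation 19.
high-potential: the prototype nets 31 − 4 = 27; no prototype nets 19. high-potential prefers the prototype.
low-potential: the prototype nets 31 − 16 = 15; no prototype nets 19. low-potential prefers no prototype.
Neither type deviates, so the separating profile is an equilibrium.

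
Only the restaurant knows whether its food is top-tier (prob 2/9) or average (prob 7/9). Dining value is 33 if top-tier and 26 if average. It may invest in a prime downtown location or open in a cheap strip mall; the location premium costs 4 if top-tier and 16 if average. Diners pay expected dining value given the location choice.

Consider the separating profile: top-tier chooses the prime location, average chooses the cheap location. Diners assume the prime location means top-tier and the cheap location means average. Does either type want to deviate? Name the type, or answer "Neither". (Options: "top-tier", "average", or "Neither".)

Neither

The prime location pays 33; the cheap location pays 26.
top-tier: assigned the prime location, nets 33 − 4 = 29; deviating to the cheap location nets 26.
average: assigned the cheap location, nets 26; deviating to the prime location nets 33 − 16 = 17.
Both types strictly prefer their assigned action; no profitable deviation.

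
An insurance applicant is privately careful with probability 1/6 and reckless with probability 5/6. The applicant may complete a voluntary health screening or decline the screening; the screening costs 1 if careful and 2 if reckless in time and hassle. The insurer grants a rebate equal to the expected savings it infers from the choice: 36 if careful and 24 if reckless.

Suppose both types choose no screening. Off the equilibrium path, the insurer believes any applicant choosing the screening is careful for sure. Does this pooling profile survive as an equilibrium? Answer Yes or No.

No

On path, the insurer holds the prior and pays 1/6·36 + 5/6·24 = 26. Off path (the screening), believing careful, it pays 36.
careful: no screening nets 26; the screening nets 36 − 1 = 35. careful would deviate.
reckless: no screening nets 26; the screening nets 36 − 2 = 34. reckless would deviate.
A type deviates, so pooling fails.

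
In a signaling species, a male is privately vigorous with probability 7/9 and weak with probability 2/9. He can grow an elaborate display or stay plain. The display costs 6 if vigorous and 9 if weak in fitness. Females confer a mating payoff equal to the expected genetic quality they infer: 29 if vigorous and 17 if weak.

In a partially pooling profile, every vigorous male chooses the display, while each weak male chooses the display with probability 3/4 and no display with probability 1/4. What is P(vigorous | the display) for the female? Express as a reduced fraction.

14/17

P(the display) = (7/9)·1 + (2/9)·(3/4) = 17/18.
By Bayes' rule, P(vigorous | the display) = (7/9) / (17/18) = 14/17.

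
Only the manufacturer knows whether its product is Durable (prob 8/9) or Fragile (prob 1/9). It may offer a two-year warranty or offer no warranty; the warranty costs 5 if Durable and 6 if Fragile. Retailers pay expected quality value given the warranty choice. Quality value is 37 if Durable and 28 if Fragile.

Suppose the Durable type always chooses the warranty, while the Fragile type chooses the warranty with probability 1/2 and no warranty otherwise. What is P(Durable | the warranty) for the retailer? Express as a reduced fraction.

16/17

P(the warranty) = (8/9)·1 + (1/9)·(1/2) = 17/18.
By Bayes' rule, P(Durable | the warranty) = (8/9) / (17/18) = 16/17.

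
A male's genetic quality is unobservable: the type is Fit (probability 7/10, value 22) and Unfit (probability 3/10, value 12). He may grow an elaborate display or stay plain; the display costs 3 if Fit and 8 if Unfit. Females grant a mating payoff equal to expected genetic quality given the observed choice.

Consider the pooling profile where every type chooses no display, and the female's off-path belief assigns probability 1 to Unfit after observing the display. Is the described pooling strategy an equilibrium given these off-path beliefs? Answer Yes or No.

On path, the female holds the prior and pays 7/10·22 + 3/10·12 = 19. Off path (the display), believing Unfit, it pays 12.
Fit: no display nets 19; the display nets 12 − 3 = 9. Fit stays.
Unfit: no display nets 19; the display nets 12 − 8 = 4. Unfit stays.
No type deviates, so pooling is sustained.

Yes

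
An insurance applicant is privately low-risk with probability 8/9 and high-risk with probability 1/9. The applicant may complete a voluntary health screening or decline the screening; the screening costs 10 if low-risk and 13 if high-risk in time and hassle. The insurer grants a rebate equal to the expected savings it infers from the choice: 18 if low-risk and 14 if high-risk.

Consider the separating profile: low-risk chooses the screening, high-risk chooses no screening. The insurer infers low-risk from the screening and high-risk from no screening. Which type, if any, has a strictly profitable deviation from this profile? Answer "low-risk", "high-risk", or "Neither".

low-risk

The screening pays 18; no screening pays 14.
low-risk: assigned the screening, nets 18 − 10 = 8; deviating to no screening nets 14.
high-risk: assigned no screening, nets 14; deviating to the screening nets 18 − 13 = 5.
The low-risk type gains 6 by deviating.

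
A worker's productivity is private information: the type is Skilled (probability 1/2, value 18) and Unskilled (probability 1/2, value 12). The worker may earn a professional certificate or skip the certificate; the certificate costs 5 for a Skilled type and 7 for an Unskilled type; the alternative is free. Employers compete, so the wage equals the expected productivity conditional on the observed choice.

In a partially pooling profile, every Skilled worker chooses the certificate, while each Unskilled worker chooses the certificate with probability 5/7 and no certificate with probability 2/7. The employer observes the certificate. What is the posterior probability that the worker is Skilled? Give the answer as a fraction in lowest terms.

P(the certificate) = (1/2)·1 + (1/2)·(5/7) = 6/7.
By Bayes' rule, P(Skilled | the certificate) = (1/2) / (6/7) = 7/12.

7/12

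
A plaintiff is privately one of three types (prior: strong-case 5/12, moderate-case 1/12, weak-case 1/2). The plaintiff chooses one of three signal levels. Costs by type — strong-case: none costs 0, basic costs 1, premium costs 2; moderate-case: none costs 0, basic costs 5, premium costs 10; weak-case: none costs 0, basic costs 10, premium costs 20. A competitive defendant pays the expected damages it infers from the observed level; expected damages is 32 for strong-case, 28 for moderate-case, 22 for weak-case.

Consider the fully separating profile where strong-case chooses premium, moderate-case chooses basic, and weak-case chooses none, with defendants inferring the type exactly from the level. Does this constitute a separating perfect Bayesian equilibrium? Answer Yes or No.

Separating settlements: premium → 32, basic → 28, none → 22.
strong-case (assigned premium): none: 22 − 0 = 22; basic: 28 − 1 = 27; premium: 32 − 2 = 30. strong-case stays.
moderate-case (assigned basic): none: 22 − 0 = 22; basic: 28 − 5 = 23; premium: 32 − 10 = 22. moderate-case stays.
weak-case (assigned none): none: 22 − 0 = 22; basic: 28 − 10 = 18; premium: 32 − 20 = 12. weak-case stays.
Every type prefers its assigned level; separation holds.

Yes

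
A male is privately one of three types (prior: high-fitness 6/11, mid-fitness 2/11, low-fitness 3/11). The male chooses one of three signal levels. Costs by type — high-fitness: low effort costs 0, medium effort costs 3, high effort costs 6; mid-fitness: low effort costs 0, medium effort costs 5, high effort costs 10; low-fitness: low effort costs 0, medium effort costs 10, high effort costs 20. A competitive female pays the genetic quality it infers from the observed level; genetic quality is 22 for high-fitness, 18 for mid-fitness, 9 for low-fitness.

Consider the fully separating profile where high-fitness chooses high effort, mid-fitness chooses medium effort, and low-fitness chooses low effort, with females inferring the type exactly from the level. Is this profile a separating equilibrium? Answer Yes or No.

Separating mating payoffs: high effort → 22, medium effort → 18, low effort → 9.
high-fitness (assigned high effort): low effort: 9 − 0 = 9; medium effort: 18 − 3 = 15; high effort: 22 − 6 = 16. high-fitness stays.
mid-fitness (assigned medium effort): low effort: 9 − 0 = 9; medium effort: 18 − 5 = 13; high effort: 22 − 10 = 12. mid-fitness stays.
low-fitness (assigned low effort): low effort: 9 − 0 = 9; medium effort: 18 − 10 = 8; high effort: 22 − 20 = 2. low-fitness stays.
Every type prefers its assigned level; separation holds.

Yes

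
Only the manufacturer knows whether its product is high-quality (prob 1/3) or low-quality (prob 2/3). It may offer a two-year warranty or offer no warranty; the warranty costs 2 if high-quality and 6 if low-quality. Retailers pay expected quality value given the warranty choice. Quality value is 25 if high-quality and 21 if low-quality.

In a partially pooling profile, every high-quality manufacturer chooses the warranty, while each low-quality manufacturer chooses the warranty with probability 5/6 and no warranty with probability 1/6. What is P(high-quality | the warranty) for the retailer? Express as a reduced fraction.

P(the warranty) = (1/3)·1 + (2/3)·(5/6) = 8/9.
By Bayes' rule, P(high-quality | the warranty) = (1/3) / (8/9) = 3/8.

3/8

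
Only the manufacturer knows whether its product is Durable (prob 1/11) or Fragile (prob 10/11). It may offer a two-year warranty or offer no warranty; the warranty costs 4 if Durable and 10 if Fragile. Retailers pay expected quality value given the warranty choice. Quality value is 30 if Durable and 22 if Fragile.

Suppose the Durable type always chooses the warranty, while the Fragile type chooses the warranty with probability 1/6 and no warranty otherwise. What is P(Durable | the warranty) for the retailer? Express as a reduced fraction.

P(the warranty) = (1/11)·1 + (10/11)·(1/6) = 8/33.
By Bayes' rule, P(Durable | the warranty) = (1/11) / (8/33) = 3/8.

3/8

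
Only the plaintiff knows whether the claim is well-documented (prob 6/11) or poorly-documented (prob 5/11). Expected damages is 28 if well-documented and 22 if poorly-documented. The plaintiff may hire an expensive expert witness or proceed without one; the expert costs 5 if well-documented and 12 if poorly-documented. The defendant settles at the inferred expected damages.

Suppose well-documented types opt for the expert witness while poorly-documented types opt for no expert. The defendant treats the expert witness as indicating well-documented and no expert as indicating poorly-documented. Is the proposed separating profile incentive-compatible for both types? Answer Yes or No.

Under these beliefs, the expert witness earns settlement 28 and no expert earns settlement 22.
well-documented: the expert witness nets 28 − 5 = 23; no expert nets 22. well-documented prefers the expert witness.
poorly-documented: the expert witness nets 28 − 12 = 16; no expert nets 22. poorly-documented prefers no expert.
Neither type deviates, so the separating profile is an equilibrium.

Yes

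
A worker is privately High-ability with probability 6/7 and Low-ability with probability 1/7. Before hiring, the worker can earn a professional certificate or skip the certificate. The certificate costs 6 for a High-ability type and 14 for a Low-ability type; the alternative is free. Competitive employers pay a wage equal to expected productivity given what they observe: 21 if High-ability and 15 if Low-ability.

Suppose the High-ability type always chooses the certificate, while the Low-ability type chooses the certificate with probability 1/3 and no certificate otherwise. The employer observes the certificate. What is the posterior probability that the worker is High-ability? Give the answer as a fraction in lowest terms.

18/19

P(the certificate) = (6/7)·1 + (1/7)·(1/3) = 19/21.
By Bayes' rule, P(High-ability | the certificate) = (6/7) / (19/21) = 18/19.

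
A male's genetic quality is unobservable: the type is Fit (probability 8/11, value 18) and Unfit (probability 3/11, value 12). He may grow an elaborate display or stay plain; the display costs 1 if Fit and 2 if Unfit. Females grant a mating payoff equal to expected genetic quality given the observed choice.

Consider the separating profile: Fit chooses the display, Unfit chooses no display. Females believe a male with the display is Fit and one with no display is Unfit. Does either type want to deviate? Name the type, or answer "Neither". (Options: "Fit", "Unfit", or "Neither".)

The display pays 18; no display pays 12.
Fit: assigned the display, nets 18 − 1 = 17; deviating to no display nets 12.
Unfit: assigned no display, nets 12; deviating to the display nets 18 − 2 = 16.
The Unfit type gains 4 by deviating.

Unfit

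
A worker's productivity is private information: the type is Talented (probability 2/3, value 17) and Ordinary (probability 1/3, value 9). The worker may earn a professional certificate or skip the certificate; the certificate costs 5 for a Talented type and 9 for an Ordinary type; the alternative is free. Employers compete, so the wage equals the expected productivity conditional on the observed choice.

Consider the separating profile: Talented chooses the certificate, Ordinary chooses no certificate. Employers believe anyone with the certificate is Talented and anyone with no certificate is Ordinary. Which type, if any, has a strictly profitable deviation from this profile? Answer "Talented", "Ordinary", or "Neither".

Neither

The certificate pays 17; no certificate pays 9.
Talented: assigned the certificate, nets 17 − 5 = 12; deviating to no certificate nets 9.
Ordinary: assigned no certificate, nets 9; deviating to the certificate nets 17 − 9 = 8.
Both types strictly prefer their assigned action; no profitable deviation.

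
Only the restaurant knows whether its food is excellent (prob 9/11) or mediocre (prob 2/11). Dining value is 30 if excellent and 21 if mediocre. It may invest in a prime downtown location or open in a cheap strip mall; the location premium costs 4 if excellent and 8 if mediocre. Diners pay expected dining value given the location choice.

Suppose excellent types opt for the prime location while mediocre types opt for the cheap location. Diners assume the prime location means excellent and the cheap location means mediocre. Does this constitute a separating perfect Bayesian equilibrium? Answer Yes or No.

No

Under these beliefs, the prime location earns price premium 30 and the cheap location earns price premium 21.
excellent: the prime location nets 30 − 4 = 26; the cheap location nets 21. excellent prefers the prime location.
mediocre: the prime location nets 30 − 8 = 22; the cheap location nets 21. mediocre would deviate to the prime location.
mediocre has a profitable deviation, so the profile is not an equilibrium.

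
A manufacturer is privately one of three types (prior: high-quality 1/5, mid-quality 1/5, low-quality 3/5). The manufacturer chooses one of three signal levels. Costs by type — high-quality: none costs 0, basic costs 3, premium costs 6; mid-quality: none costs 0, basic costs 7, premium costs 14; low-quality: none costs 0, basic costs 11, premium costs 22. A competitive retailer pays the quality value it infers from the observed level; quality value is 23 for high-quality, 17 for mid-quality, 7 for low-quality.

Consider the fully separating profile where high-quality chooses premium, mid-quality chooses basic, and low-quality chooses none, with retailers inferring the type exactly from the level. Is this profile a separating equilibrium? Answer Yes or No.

Separating prices: premium → 23, basic → 17, none → 7.
high-quality (assigned premium): none: 7 − 0 = 7; basic: 17 − 3 = 14; premium: 23 − 6 = 17. high-quality stays.
mid-quality (assigned basic): none: 7 − 0 = 7; basic: 17 − 7 = 10; premium: 23 − 14 = 9. mid-quality stays.
low-quality (assigned none): none: 7 − 0 = 7; basic: 17 − 11 = 6; premium: 23 − 22 = 1. low-quality stays.
Every type prefers its assigned level; separation holds.

Yes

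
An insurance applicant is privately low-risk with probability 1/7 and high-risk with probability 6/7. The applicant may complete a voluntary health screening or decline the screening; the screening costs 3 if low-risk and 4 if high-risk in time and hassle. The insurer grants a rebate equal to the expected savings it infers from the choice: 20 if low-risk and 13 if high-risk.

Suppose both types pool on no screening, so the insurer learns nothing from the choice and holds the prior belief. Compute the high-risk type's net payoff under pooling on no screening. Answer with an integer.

Pooled rebate = 1/7·20 + 6/7·13 = 14.
high-risk pays no cost for no screening, so net payoff = 14.

14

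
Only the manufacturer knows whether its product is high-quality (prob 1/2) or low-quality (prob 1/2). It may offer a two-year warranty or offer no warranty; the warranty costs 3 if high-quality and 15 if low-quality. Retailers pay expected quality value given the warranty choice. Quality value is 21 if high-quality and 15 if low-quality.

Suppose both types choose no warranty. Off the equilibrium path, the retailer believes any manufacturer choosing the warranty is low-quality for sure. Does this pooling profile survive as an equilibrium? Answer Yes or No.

Yes

On path, the retailer holds the prior and pays 1/2·21 + 1/2·15 = 18. Off path (the warranty), believing low-quality, it pays 15.
high-quality: no warranty nets 18; the warranty nets 15 − 3 = 12. high-quality stays.
low-quality: no warranty nets 18; the warranty nets 15 − 15 = 0. low-quality stays.
No type deviates, so pooling is sustained.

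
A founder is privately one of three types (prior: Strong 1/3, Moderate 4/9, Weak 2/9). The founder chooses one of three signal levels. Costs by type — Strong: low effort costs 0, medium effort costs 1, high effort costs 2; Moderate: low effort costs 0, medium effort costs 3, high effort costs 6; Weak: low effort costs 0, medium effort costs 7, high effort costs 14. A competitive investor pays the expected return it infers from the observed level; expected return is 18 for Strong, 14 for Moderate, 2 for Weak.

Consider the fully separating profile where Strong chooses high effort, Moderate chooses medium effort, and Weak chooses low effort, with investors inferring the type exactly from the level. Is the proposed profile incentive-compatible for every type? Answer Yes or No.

No

Separating valuations: high effort → 18, medium effort → 14, low effort → 2.
Strong (assigned high effort): low effort: 2 − 0 = 2; medium effort: 14 − 1 = 13; high effort: 18 − 2 = 16. Strong stays.
Moderate (assigned medium effort): low effort: 2 − 0 = 2; medium effort: 14 − 3 = 11; high effort: 18 − 6 = 12. Moderate prefers high effort.
Weak (assigned low effort): low effort: 2 − 0 = 2; medium effort: 14 − 7 = 7; high effort: 18 − 14 = 4. Weak prefers medium effort.
At least one type deviates; the separating profile fails.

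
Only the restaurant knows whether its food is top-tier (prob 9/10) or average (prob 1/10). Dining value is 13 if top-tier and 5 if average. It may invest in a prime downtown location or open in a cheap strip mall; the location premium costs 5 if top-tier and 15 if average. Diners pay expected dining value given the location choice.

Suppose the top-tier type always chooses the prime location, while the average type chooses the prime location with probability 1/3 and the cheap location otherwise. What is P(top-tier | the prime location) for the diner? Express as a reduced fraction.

P(the prime location) = (9/10)·1 + (1/10)·(1/3) = 14/15.
By Bayes' rule, P(top-tier | the prime location) = (9/10) / (14/15) = 27/28.

27/28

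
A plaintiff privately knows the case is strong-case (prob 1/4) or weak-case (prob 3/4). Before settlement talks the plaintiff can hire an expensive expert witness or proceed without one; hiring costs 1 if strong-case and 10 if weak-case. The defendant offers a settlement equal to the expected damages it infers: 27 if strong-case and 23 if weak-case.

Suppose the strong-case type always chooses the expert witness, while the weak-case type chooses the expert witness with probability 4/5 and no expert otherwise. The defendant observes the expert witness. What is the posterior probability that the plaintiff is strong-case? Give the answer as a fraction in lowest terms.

5/17

P(the expert witness) = (1/4)·1 + (3/4)·(4/5) = 17/20.
By Bayes' rule, P(strong-case | the expert witness) = (1/4) / (17/20) = 5/17.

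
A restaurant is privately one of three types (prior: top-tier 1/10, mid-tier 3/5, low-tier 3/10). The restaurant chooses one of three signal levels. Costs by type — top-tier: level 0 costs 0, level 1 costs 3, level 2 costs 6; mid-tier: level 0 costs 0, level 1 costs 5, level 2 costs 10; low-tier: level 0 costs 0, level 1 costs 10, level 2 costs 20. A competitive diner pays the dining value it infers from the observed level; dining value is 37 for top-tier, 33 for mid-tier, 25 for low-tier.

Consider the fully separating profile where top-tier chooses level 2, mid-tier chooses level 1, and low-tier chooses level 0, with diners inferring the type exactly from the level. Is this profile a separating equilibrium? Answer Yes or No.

Yes

Separating price premiums: level 2 → 37, level 1 → 33, level 0 → 25.
top-tier (assigned level 2): level 0: 25 − 0 = 25; level 1: 33 − 3 = 30; level 2: 37 − 6 = 31. top-tier stays.
mid-tier (assigned level 1): level 0: 25 − 0 = 25; level 1: 33 − 5 = 28; level 2: 37 − 10 = 27. mid-tier stays.
low-tier (assigned level 0): level 0: 25 − 0 = 25; level 1: 33 − 10 = 23; level 2: 37 − 20 = 17. low-tier stays.
Every type prefers its assigned level; separation holds.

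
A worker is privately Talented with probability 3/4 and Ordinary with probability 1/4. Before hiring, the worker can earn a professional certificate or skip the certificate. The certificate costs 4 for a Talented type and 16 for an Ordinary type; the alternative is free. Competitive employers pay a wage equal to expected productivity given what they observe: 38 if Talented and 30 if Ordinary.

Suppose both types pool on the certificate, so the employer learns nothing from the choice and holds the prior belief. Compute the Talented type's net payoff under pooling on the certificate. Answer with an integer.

Pooled wage = 3/4·38 + 1/4·30 = 36.
Talented pays cost 4 for the certificate, so net payoff = 36 − 4 = 32.

32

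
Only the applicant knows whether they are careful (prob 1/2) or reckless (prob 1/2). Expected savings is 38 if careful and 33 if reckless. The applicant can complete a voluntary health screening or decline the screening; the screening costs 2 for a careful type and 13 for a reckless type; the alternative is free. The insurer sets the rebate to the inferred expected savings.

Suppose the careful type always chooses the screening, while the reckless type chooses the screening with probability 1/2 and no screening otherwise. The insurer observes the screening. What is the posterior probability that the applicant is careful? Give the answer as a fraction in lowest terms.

2/3

P(the screening) = (1/2)·1 + (1/2)·(1/2) = 3/4.
By Bayes' rule, P(careful | the screening) = (1/2) / (3/4) = 2/3.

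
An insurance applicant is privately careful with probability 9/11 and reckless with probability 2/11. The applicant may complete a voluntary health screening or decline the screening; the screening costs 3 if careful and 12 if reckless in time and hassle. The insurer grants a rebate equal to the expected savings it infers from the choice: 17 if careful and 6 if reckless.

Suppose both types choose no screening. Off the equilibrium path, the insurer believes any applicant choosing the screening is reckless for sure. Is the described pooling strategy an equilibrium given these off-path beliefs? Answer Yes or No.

On path, the insurer holds the prior and pays 9/11·17 + 2/11·6 = 15. Off path (the screening), believing reckless, it pays 6.
careful: no screening nets 15; the screening nets 6 − 3 = 3. careful stays.
reckless: no screening nets 15; the screening nets 6 − 12 = -6. reckless stays.
No type deviates, so pooling is sustained.

Yes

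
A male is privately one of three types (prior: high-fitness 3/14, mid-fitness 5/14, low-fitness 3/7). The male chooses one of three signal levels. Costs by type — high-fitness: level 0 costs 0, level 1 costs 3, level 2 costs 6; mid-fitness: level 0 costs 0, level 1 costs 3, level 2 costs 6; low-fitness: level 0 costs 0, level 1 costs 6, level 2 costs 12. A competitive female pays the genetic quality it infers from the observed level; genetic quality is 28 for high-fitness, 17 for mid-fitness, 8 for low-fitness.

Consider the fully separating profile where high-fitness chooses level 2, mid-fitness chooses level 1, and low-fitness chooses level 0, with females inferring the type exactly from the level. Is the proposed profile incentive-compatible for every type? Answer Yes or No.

No

Separating mating payoffs: level 2 → 28, level 1 → 17, level 0 → 8.
high-fitness (assigned level 2): level 0: 8 − 0 = 8; level 1: 17 − 3 = 14; level 2: 28 − 6 = 22. high-fitness stays.
mid-fitness (assigned level 1): level 0: 8 − 0 = 8; level 1: 17 − 3 = 14; level 2: 28 − 6 = 22. mid-fitness prefers level 2.
low-fitness (assigned level 0): level 0: 8 − 0 = 8; level 1: 17 − 6 = 11; level 2: 28 − 12 = 16. low-fitness prefers level 2.
At least one type deviates; the separating profile fails.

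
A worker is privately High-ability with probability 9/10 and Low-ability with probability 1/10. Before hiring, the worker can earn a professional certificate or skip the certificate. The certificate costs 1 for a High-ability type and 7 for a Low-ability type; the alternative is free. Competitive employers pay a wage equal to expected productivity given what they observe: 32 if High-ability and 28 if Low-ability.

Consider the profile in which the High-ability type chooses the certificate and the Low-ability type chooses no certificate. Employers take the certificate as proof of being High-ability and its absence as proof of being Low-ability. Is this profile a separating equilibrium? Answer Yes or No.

Under these beliefs, the certificate earns wage 32 and no certificate earns wage 28.
High-ability: the certificate nets 32 − 1 = 31; no certificate nets 28. High-ability prefers the certificate.
Low-ability: the certificate nets 32 − 7 = 25; no certificate nets 28. Low-ability prefers no certificate.
Neither type deviates, so the separating profile is an equilibrium.

Yes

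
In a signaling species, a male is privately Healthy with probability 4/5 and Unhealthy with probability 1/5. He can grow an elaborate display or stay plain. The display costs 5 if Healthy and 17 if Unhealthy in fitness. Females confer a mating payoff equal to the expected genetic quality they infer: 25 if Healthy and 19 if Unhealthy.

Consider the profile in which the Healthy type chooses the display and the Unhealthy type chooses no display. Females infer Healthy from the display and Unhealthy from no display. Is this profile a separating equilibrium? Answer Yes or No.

Yes

Under these beliefs, the display earns mating payoff 25 and no display earns mating payoff 19.
Healthy: the display nets 25 − 5 = 20; no display nets 19. Healthy prefers the display.
Unhealthy: the display nets 25 − 17 = 8; no display nets 19. Unhealthy prefers no display.
Neither type deviates, so the separating profile is an equilibrium.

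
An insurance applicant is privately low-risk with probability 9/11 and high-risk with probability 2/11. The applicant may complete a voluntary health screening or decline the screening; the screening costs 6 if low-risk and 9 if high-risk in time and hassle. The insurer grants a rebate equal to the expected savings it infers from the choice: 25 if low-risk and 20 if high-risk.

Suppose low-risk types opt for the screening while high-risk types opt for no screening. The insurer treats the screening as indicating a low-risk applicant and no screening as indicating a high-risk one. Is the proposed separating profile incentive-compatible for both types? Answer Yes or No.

Under these beliefs, the screening earns rebate 25 and no screening earns rebate 20.
low-risk: the screening nets 25 − 6 = 19; no screening nets 20. low-risk would deviate to no screening.
high-risk: the screening nets 25 − 9 = 16; no screening nets 20. high-risk prefers no screening.
low-risk has a profitable deviation, so the profile is not an equilibrium.

No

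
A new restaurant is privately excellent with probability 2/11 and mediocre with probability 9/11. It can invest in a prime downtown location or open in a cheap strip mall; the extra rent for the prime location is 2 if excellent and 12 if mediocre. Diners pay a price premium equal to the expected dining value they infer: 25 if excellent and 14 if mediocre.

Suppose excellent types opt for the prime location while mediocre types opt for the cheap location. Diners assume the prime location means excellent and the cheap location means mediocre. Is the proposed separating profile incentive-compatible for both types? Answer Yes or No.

Yes

Under these beliefs, the prime location earns price premium 25 and the cheap location earns price premium 14.
excellent: the prime location nets 25 − 2 = 23; the cheap location nets 14. excellent prefers the prime location.
mediocre: the prime location nets 25 − 12 = 13; the cheap location nets 14. mediocre prefers the cheap location.
Neither type deviates, so the separating profile is an equilibrium.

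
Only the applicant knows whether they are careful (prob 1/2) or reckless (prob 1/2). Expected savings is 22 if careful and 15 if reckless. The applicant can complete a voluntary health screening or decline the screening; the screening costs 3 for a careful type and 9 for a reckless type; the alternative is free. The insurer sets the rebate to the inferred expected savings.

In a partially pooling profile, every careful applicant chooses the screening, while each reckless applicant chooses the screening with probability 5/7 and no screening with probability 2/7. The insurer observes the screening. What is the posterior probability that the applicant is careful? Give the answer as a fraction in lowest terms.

7/12

P(the screening) = (1/2)·1 + (1/2)·(5/7) = 6/7.
By Bayes' rule, P(careful | the screening) = (1/2) / (6/7) = 7/12.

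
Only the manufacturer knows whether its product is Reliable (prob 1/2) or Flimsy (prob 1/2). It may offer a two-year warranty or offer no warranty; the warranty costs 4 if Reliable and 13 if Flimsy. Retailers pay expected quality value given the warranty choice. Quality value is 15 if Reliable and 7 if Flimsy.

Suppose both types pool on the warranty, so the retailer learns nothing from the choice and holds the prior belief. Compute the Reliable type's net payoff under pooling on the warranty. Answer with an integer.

7

Pooled price = 1/2·15 + 1/2·7 = 11.
Reliable pays cost 4 for the warranty, so net payoff = 11 − 4 = 7.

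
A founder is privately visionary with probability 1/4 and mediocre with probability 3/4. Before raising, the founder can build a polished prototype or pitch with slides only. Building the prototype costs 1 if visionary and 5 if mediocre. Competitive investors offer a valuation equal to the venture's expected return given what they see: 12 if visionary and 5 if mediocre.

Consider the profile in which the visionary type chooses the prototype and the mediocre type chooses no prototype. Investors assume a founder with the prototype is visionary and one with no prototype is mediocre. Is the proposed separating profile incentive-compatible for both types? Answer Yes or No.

No

Under these beliefs, the prototype earns valuation 12 and no prototype earns valuation 5.
visionary: the prototype nets 12 − 1 = 11; no prototype nets 5. visionary prefers the prototype.
mediocre: the prototype nets 12 − 5 = 7; no prototype nets 5. mediocre would deviate to the prototype.
mediocre has a profitable deviation, so the profile is not an equilibrium.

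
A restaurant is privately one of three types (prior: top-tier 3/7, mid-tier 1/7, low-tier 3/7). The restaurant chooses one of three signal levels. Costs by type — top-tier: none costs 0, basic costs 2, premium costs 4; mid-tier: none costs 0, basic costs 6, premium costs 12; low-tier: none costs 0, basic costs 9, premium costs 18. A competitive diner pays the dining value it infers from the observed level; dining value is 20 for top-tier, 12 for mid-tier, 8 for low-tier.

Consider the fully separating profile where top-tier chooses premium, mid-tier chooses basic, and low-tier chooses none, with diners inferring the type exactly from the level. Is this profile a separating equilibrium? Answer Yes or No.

No

Separating price premiums: premium → 20, basic → 12, none → 8.
top-tier (assigned premium): none: 8 − 0 = 8; basic: 12 − 2 = 10; premium: 20 − 4 = 16. top-tier stays.
mid-tier (assigned basic): none: 8 − 0 = 8; basic: 12 − 6 = 6; premium: 20 − 12 = 8. mid-tier prefers none.
low-tier (assigned none): none: 8 − 0 = 8; basic: 12 − 9 = 3; premium: 20 − 18 = 2. low-tier stays.
At least one type deviates; the separating profile fails.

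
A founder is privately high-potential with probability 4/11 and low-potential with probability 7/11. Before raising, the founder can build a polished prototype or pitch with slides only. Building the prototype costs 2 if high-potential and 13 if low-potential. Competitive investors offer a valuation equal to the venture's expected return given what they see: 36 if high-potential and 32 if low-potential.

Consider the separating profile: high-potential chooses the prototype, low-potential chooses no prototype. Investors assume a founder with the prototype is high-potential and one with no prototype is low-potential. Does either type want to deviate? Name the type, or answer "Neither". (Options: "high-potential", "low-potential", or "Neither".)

Neither

The prototype pays 36; no prototype pays 32.
high-potential: assigned the prototype, nets 36 − 2 = 34; deviating to no prototype nets 32.
low-potential: assigned no prototype, nets 32; deviating to the prototype nets 36 − 13 = 23.
Both types strictly prefer their assigned action; no profitable deviation.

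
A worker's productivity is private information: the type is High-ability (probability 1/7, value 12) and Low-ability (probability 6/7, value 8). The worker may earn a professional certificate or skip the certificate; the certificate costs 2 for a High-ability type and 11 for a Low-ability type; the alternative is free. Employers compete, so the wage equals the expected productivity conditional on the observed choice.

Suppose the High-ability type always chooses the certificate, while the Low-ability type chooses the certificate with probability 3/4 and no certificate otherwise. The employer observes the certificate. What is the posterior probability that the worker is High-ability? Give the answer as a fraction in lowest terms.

2/11

P(the certificate) = (1/7)·1 + (6/7)·(3/4) = 11/14.
By Bayes' rule, P(High-ability | the certificate) = (1/7) / (11/14) = 2/11.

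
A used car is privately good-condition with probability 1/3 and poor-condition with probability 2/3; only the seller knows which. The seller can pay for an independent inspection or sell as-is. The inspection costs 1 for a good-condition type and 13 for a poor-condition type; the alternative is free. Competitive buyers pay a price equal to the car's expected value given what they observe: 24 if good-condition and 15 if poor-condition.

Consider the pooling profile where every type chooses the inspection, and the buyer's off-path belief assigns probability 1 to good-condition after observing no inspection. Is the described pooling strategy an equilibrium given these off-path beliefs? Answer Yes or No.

No

On path, the buyer holds the prior and pays 1/3·24 + 2/3·15 = 18. Off path (no inspection), believing good-condition, it pays 24.
good-condition: the inspection nets 18 − 1 = 17; no inspection nets 24. good-condition would deviate.
poor-condition: the inspection nets 18 − 13 = 5; no inspection nets 24. poor-condition would deviate.
A type deviates, so pooling fails.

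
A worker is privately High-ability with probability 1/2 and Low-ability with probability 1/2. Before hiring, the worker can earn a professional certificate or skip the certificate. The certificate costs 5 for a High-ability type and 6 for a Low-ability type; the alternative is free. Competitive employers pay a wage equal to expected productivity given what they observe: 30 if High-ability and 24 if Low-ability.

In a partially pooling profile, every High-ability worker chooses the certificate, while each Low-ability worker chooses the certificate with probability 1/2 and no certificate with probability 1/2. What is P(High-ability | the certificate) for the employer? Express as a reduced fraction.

P(the certificate) = (1/2)·1 + (1/2)·(1/2) = 3/4.
By Bayes' rule, P(High-ability | the certificate) = (1/2) / (3/4) = 2/3.

2/3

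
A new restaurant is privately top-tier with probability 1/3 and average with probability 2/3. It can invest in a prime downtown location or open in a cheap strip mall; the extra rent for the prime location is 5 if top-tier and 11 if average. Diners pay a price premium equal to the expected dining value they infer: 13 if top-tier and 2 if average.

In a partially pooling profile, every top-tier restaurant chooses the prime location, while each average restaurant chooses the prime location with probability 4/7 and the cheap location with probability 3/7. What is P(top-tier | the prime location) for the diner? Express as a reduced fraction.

P(the prime location) = (1/3)·1 + (2/3)·(4/7) = 5/7.
By Bayes' rule, P(top-tier | the prime location) = (1/3) / (5/7) = 7/15.

7/15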